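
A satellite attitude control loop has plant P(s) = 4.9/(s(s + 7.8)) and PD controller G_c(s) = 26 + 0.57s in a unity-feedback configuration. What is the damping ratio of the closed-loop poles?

Forward path: (26 + 0.57s)·4.9/(s(s+7.8)). The closed-loop characteristic equation is s² + (7.8 + 4.9·0.57)s + 4.9·26 = 0.
That is s² + 10.59s + 127.4 = 0, so ω_n = 11.29 rad/s and ζ = 10.59/(2·11.29) = 0.4692.

ζ = 0.469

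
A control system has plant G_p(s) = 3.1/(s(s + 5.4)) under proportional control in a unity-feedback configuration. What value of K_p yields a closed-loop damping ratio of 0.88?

K_p = 3.04

Closed-loop characteristic equation: s² + 5.4s + K_p·3.1 = 0.
So ω_n = √(3.1K_p) and 2ζω_n = 5.4, giving ζ = 5.4/(2√(3.1K_p)).
Setting ζ = 0.88: √(3.1K_p) = 5.4/(2·0.88) = 3.068, so K_p = 9.414/3.1 = 3.04.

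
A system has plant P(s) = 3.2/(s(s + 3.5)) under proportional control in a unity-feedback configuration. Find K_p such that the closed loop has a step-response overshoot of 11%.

K_p = 2.9

From %OS = 100·exp(−πζ/√(1−ζ²)) = 11%, ζ = −ln(0.11)/√(π²+ln²(0.11)) = 0.5749.
Characteristic equation s² + 3.5s + 3.2K_p = 0 gives ζ = 3.5/(2√(3.2K_p)).
Setting ζ = 0.5749: √(3.2K_p) = 3.5/(2·0.5749) = 3.044, so K_p = 9.266/3.2 = 2.9.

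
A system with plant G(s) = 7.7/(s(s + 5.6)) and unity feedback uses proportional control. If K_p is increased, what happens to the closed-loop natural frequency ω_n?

increase

ω_n = √(7.7·K_p), which grows with K_p.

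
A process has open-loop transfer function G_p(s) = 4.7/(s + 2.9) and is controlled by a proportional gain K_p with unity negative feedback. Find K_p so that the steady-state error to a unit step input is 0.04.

K_p = 14.8

The loop is type 0, so e_ss(step) = 1/(1 + K_pos) with K_pos = K_p·G_p(0).
G_p(0) = 1.621. Require 1/(1 + K_p·1.621) = 0.04, so 1 + 1.621·K_p = 25.
K_p = (25 − 1)/1.621 = 14.8.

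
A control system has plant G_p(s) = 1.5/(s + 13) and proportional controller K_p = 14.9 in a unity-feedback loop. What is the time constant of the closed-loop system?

Closed-loop transfer function: T(s) = K_p·G_p(s)/(1 + K_p·G_p(s)) = 22.35/(s + 13 + 22.35) = 22.35/(s + 35.35).
Time constant τ = 1/35.35 = 0.0283 s.

τ = 0.0283 s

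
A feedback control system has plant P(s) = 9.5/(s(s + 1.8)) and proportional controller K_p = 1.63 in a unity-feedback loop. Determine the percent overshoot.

47.8%

From 1 + K_pP(s) = 0: s² + 1.8s + 15.48 = 0 ⇒ ω_n = 3.935, ζ = 0.2287.
%OS = 100·exp(−πζ/√(1−ζ²)) = 100·exp(−π·0.2287/√0.9477) = 47.8%.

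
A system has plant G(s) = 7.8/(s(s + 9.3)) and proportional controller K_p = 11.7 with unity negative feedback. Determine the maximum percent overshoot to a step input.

17.4%

The closed-loop denominator s² + 9.3s + 91.26 gives ω_n = √91.26 = 9.553 and ζ = 9.3/(2ω_n) = 0.4868.
%OS = 100·exp(−πζ/√(1−ζ²)) = 100·exp(−π·0.4868/√0.7631) = 17.4%.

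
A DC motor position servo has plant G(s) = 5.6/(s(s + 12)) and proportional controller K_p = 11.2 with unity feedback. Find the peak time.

T_p = 0.608 s

From 1 + K_pG(s) = 0: s² + 12s + 62.72 = 0 ⇒ ω_n = 7.92, ζ = 0.7576.
Damped frequency ω_d = ω_n√(1−ζ²) = 5.169 rad/s, so peak time T_p = π/ω_d = 0.608 s.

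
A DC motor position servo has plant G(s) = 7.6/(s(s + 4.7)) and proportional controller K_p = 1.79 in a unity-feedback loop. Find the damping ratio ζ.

With unity feedback the closed-loop characteristic equation is s² + 4.7s + 1.79·7.6 = s² + 4.7s + 13.6 = 0.
So ω_n² = 13.6 ⇒ ω_n = 3.688 rad/s, and ζ = 4.7/(2ω_n) = 0.637.

ζ = 0.637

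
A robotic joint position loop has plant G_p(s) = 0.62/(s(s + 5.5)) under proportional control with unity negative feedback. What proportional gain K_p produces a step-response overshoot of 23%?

K_p = 67.9

From %OS = 100·exp(−πζ/√(1−ζ²)) = 23%, ζ = −ln(0.23)/√(π²+ln²(0.23)) = 0.4237.
Characteristic equation s² + 5.5s + 0.62K_p = 0 gives ζ = 5.5/(2√(0.62K_p)).
Setting ζ = 0.4237: √(0.62K_p) = 5.5/(2·0.4237) = 6.49, so K_p = 42.12/0.62 = 67.9.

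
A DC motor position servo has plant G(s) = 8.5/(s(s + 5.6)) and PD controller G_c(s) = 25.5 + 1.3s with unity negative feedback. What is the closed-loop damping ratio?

Forward path: (25.5 + 1.3s)·8.5/(s(s+5.6)). The closed-loop characteristic equation is s² + (5.6 + 8.5·1.3)s + 8.5·25.5 = 0.
That is s² + 16.65s + 216.8 = 0, so ω_n = 14.72 rad/s and ζ = 16.65/(2·14.72) = 0.5655.

ζ = 0.565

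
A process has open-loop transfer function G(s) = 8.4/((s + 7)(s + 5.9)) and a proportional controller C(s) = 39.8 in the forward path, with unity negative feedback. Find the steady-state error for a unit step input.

The loop is type 0. Static position error constant K_pos = C(0)·G(0) = 39.8·0.2034 = 8.095.
Steady-state error to a unit step: e_ss = 1/(1+K_pos) = 1/9.095 = 0.11.

0.11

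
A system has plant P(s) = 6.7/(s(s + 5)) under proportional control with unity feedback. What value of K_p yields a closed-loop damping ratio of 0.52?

Closed-loop characteristic equation: s² + 5s + K_p·6.7 = 0.
So ω_n = √(6.7K_p) and 2ζω_n = 5, giving ζ = 5/(2√(6.7K_p)).
Setting ζ = 0.52: √(6.7K_p) = 5/(2·0.52) = 4.808, so K_p = 23.11/6.7 = 3.45.

K_p = 3.45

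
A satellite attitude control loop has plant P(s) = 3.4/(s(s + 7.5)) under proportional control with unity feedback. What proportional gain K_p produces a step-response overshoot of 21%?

K_p = 20.9

From %OS = 100·exp(−πζ/√(1−ζ²)) = 21%, ζ = −ln(0.21)/√(π²+ln²(0.21)) = 0.4449.
Characteristic equation s² + 7.5s + 3.4K_p = 0 gives ζ = 7.5/(2√(3.4K_p)).
Setting ζ = 0.4449: √(3.4K_p) = 7.5/(2·0.4449) = 8.429, so K_p = 71.05/3.4 = 20.9.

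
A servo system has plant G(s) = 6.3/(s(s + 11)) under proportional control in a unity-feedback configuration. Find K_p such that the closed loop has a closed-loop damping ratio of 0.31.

Closed-loop characteristic equation: s² + 11s + K_p·6.3 = 0.
So ω_n = √(6.3K_p) and 2ζω_n = 11, giving ζ = 11/(2√(6.3K_p)).
Setting ζ = 0.31: √(6.3K_p) = 11/(2·0.31) = 17.74, so K_p = 314.8/6.3 = 50.

K_p = 50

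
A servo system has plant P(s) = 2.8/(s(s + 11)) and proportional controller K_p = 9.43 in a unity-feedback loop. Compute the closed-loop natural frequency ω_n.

ω_n = 5.14 rad/s

1 + K_p·P(s) = 0 gives s² + 11s + 26.4 = 0.
Matching s² + 2ζω_n s + ω_n²: ω_n = √26.4 = 5.138 rad/s and 2ζω_n = 11, so ζ = 11/(2·5.138) = 1.07.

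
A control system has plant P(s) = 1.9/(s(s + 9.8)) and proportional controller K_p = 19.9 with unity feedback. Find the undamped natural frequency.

1 + K_p·P(s) = 0 gives s² + 9.8s + 37.81 = 0.
Matching s² + 2ζω_n s + ω_n²: ω_n = √37.81 = 6.149 rad/s and 2ζω_n = 9.8, so ζ = 9.8/(2·6.149) = 0.797.

ω_n = 6.15 rad/s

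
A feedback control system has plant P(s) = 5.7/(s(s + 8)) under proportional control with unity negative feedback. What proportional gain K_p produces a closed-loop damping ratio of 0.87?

Closed-loop characteristic equation: s² + 8s + K_p·5.7 = 0.
So ω_n = √(5.7K_p) and 2ζω_n = 8, giving ζ = 8/(2√(5.7K_p)).
Setting ζ = 0.87: √(5.7K_p) = 8/(2·0.87) = 4.598, so K_p = 21.14/5.7 = 3.71.

K_p = 3.71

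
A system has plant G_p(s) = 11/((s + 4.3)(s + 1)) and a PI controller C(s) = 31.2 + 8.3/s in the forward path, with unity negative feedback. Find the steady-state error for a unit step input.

The open loop C(s)G_p(s) has a pole at the origin (type 1), so the static position error constant is infinite and e_ss = 1/(1+∞) = 0.

0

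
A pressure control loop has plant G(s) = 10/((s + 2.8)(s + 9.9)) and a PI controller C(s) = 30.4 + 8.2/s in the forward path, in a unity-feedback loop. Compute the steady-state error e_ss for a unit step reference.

The open loop C(s)G(s) has a pole at the origin (type 1), so the static position error constant is infinite and e_ss = 1/(1+∞) = 0.

0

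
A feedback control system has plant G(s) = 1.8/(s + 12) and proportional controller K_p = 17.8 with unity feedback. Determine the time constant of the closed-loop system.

Closed-loop transfer function: T(s) = K_p·G(s)/(1 + K_p·G(s)) = 32.04/(s + 12 + 32.04) = 32.04/(s + 44.04).
Time constant τ = 1/44.04 = 0.0227 s.

τ = 0.0227 s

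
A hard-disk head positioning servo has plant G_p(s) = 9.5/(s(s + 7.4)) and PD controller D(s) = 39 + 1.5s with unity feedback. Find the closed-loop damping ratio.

ζ = 0.562

Forward path: (39 + 1.5s)·9.5/(s(s+7.4)). The closed-loop characteristic equation is s² + (7.4 + 9.5·1.5)s + 9.5·39 = 0.
That is s² + 21.65s + 370.5 = 0, so ω_n = 19.25 rad/s and ζ = 21.65/(2·19.25) = 0.5624.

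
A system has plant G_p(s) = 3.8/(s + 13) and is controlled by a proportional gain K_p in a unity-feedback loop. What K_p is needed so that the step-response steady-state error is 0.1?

Steady-state error for a unit step on this type-0 loop is 1/(1 + K_p·G_p(0)).
G_p(0) = 0.2923. Require 1/(1 + K_p·0.2923) = 0.1, so 1 + 0.2923·K_p = 10.
K_p = (10 − 1)/0.2923 = 30.8.

K_p = 30.8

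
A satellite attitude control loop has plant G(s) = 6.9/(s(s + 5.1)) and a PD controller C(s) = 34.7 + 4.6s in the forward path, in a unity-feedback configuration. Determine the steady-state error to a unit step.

The open loop C(s)G(s) has a pole at the origin (type 1), so the static position error constant is infinite and e_ss = 1/(1+∞) = 0.

0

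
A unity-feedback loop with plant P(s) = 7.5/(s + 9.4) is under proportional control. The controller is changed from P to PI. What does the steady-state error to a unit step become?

The integrator makes K_pos = lim_{s→0} C(s)G(s) infinite, so e_ss = 1/(1+K_pos) = 0.

0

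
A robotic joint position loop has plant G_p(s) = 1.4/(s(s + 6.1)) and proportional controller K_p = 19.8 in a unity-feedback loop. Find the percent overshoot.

10.7%

Closed-loop characteristic equation: s² + 6.1s + 27.72 = 0, so ω_n = 5.265 rad/s and ζ = 6.1/(2·5.265) = 0.5793.
%OS = 100·exp(−πζ/√(1−ζ²)) = 100·exp(−π·0.5793/√0.6644) = 10.7%.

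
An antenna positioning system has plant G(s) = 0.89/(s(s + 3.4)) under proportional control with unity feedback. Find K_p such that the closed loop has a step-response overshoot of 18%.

K_p = 14.1

From %OS = 100·exp(−πζ/√(1−ζ²)) = 18%, ζ = −ln(0.18)/√(π²+ln²(0.18)) = 0.4791.
Characteristic equation s² + 3.4s + 0.89K_p = 0 gives ζ = 3.4/(2√(0.89K_p)).
Setting ζ = 0.4791: √(0.89K_p) = 3.4/(2·0.4791) = 3.548, so K_p = 12.59/0.89 = 14.1.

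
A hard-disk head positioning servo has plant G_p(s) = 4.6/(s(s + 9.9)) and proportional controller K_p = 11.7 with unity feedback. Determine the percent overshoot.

The closed-loop denominator s² + 9.9s + 53.82 gives ω_n = √53.82 = 7.336 and ζ = 9.9/(2ω_n) = 0.6747.
%OS = 100·exp(−πζ/√(1−ζ²)) = 100·exp(−π·0.6747/√0.5447) = 5.66%.

5.66%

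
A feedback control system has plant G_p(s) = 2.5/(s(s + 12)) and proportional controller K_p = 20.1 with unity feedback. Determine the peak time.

From 1 + K_pG_p(s) = 0: s² + 12s + 50.25 = 0 ⇒ ω_n = 7.089, ζ = 0.8464.
Damped frequency ω_d = ω_n√(1−ζ²) = 3.775 rad/s, so peak time T_p = π/ω_d = 0.832 s.

T_p = 0.832 s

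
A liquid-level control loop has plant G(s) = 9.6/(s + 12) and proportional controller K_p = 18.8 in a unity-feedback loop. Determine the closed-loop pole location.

Closed-loop transfer function: T(s) = K_p·G(s)/(1 + K_p·G(s)) = 180.5/(s + 12 + 180.5) = 180.5/(s + 192.5).
The closed-loop pole is at s = −192.5.

s = -192.5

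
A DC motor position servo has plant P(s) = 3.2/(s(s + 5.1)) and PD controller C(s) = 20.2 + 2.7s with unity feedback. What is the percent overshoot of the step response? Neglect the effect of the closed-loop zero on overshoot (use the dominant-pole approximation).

Forward path: (20.2 + 2.7s)·3.2/(s(s+5.1)). The closed-loop characteristic equation is s² + (5.1 + 3.2·2.7)s + 3.2·20.2 = 0.
That is s² + 13.74s + 64.64 = 0, so ω_n = 8.04 rad/s and ζ = 13.74/(2·8.04) = 0.8545.
%OS = 100·exp(−πζ/√(1−ζ²)) = 0.57%.

0.57%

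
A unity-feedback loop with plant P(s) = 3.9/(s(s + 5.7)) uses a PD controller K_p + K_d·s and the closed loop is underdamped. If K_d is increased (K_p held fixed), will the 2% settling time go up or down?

decrease

Characteristic equation s² + (5.7 + 3.9K_d)s + 3.9K_p = 0: raising K_d increases ζω_n = (5.7+3.9K_d)/2 while the loop stays underdamped, so T_s ≈ 4/(ζω_n) decreases.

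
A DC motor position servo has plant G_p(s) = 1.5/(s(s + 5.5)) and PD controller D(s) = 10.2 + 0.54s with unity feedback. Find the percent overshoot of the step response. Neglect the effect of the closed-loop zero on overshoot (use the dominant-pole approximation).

1.37%

Forward path: (10.2 + 0.54s)·1.5/(s(s+5.5)). The closed-loop characteristic equation is s² + (5.5 + 1.5·0.54)s + 1.5·10.2 = 0.
That is s² + 6.31s + 15.3 = 0, so ω_n = 3.912 rad/s and ζ = 6.31/(2·3.912) = 0.8066.
%OS = 100·exp(−πζ/√(1−ζ²)) = 1.37%.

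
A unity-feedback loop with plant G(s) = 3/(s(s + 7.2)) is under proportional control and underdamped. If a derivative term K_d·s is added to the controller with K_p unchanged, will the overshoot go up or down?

With PD the characteristic equation becomes s² + (a + K·K_d)s + K·K_p = 0; the damping term grows, ζ rises, overshoot falls.

decrease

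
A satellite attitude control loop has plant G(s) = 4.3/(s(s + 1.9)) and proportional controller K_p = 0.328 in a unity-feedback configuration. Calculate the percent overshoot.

1.52%

From 1 + K_pG(s) = 0: s² + 1.9s + 1.41 = 0 ⇒ ω_n = 1.188, ζ = 0.7999.
%OS = 100·exp(−πζ/√(1−ζ²)) = 100·exp(−π·0.7999/√0.3601) = 1.52%.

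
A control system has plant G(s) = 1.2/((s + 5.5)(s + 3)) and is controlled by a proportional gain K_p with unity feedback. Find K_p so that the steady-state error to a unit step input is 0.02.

K_p = 674

For a type-0 loop with proportional control, e_ss = 1/(1 + K_p·G(0)).
G(0) = 0.07273. Require 1/(1 + K_p·0.07273) = 0.02, so 1 + 0.07273·K_p = 50.
K_p = (50 − 1)/0.07273 = 674.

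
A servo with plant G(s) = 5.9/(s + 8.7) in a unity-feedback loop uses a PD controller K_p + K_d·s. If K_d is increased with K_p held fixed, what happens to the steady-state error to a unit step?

unchanged

K_d affects only the transient (the s-coefficient); the DC loop gain, and hence e_ss, depends only on K_p.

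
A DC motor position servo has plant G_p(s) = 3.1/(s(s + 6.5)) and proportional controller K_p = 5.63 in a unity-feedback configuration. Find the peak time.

T_p = 1.2 s

Closed-loop characteristic equation: s² + 6.5s + 17.45 = 0, so ω_n = 4.178 rad/s and ζ = 6.5/(2·4.178) = 0.7779.
Damped frequency ω_d = ω_n√(1−ζ²) = 2.625 rad/s, so peak time T_p = π/ω_d = 1.2 s.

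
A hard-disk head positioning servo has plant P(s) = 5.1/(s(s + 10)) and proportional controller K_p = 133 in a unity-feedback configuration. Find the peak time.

T_p = 0.123 s

The closed-loop denominator s² + 10s + 678.3 gives ω_n = √678.3 = 26.04 and ζ = 10/(2ω_n) = 0.192.
Damped frequency ω_d = ω_n√(1−ζ²) = 25.56 rad/s, so peak time T_p = π/ω_d = 0.123 s.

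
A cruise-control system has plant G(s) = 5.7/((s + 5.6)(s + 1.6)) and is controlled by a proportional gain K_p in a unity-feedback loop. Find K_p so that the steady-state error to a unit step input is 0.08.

Steady-state error for a unit step on this type-0 loop is 1/(1 + K_p·G(0)).
G(0) = 0.6362. Require 1/(1 + K_p·0.6362) = 0.08, so 1 + 0.6362·K_p = 12.5.
K_p = (12.5 − 1)/0.6362 = 18.1.

K_p = 18.1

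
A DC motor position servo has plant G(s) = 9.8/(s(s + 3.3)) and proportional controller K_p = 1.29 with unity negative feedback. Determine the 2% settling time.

The closed-loop denominator s² + 3.3s + 12.64 gives ω_n = √12.64 = 3.556 and ζ = 3.3/(2ω_n) = 0.4641.
2% settling time T_s ≈ 4/(ζω_n) = 4/1.65 = 2.42 s.

T_s ≈ 2.42 s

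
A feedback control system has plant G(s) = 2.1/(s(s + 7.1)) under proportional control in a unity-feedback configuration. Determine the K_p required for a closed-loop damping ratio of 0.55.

K_p = 19.8

Closed-loop characteristic equation: s² + 7.1s + K_p·2.1 = 0.
So ω_n = √(2.1K_p) and 2ζω_n = 7.1, giving ζ = 7.1/(2√(2.1K_p)).
Setting ζ = 0.55: √(2.1K_p) = 7.1/(2·0.55) = 6.455, so K_p = 41.66/2.1 = 19.8.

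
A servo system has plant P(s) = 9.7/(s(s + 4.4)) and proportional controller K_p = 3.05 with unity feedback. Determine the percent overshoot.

The closed-loop denominator s² + 4.4s + 29.58 gives ω_n = √29.58 = 5.439 and ζ = 4.4/(2ω_n) = 0.4045.
%OS = 100·exp(−πζ/√(1−ζ²)) = 100·exp(−π·0.4045/√0.8364) = 24.9%.

24.9%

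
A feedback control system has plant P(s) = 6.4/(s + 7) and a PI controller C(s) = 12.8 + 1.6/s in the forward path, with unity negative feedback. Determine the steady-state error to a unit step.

0

The open loop C(s)P(s) has a pole at the origin (type 1), so the static position error constant is infinite and e_ss = 1/(1+∞) = 0.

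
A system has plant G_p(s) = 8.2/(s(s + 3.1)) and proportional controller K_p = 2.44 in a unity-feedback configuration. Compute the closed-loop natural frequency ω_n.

ω_n = 4.47 rad/s

1 + K_p·G_p(s) = 0 gives s² + 3.1s + 20.01 = 0.
So ω_n² = 20.01 ⇒ ω_n = 4.473 rad/s, and ζ = 3.1/(2ω_n) = 0.347.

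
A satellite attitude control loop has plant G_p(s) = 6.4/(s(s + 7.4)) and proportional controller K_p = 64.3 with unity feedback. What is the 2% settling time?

T_s ≈ 1.08 s

From 1 + K_pG_p(s) = 0: s² + 7.4s + 411.5 = 0 ⇒ ω_n = 20.29, ζ = 0.1824.
2% settling time T_s ≈ 4/(ζω_n) = 4/3.7 = 1.08 s.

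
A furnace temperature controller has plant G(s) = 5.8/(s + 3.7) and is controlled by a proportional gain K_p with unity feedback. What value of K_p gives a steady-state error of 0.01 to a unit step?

K_p = 63.2

Steady-state error for a unit step on this type-0 loop is 1/(1 + K_p·G(0)).
G(0) = 1.568. Require 1/(1 + K_p·1.568) = 0.01, so 1 + 1.568·K_p = 100.
K_p = (100 − 1)/1.568 = 63.2.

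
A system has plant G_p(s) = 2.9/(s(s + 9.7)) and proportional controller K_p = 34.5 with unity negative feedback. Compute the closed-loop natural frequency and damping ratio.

ω_n = 10 rad/s, ζ = 0.485

The closed-loop denominator is s(s+9.7) + 34.5·2.9 = s² + 9.7s + 100.
Matching s² + 2ζω_n s + ω_n²: ω_n = √100 = 10 rad/s and 2ζω_n = 9.7, so ζ = 9.7/(2·10) = 0.485.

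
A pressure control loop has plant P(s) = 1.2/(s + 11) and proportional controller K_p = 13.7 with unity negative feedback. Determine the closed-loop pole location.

Closed-loop transfer function: T(s) = K_p·P(s)/(1 + K_p·P(s)) = 16.44/(s + 11 + 16.44) = 16.44/(s + 27.44).
The closed-loop pole is at s = −27.44.

s = -27.44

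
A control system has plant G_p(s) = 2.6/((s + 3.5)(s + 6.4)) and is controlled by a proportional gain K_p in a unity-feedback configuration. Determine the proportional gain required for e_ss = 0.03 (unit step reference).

K_p = 279

The loop is type 0, so e_ss(step) = 1/(1 + K_pos) with K_pos = K_p·G_p(0).
G_p(0) = 0.1161. Require 1/(1 + K_p·0.1161) = 0.03, so 1 + 0.1161·K_p = 33.33.
K_p = (33.33 − 1)/0.1161 = 279.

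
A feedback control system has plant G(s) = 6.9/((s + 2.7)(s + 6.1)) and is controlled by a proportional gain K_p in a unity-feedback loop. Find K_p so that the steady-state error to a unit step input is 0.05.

For a type-0 loop with proportional control, e_ss = 1/(1 + K_p·G(0)).
G(0) = 0.4189. Require 1/(1 + K_p·0.4189) = 0.05, so 1 + 0.4189·K_p = 20.
K_p = (20 − 1)/0.4189 = 45.4.

K_p = 45.4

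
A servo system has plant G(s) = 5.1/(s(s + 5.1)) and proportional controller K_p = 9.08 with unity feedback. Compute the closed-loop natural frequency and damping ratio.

ω_n = 6.8 rad/s, ζ = 0.375

1 + K_p·G(s) = 0 gives s² + 5.1s + 46.31 = 0.
So ω_n² = 46.31 ⇒ ω_n = 6.805 rad/s, and ζ = 5.1/(2ω_n) = 0.375.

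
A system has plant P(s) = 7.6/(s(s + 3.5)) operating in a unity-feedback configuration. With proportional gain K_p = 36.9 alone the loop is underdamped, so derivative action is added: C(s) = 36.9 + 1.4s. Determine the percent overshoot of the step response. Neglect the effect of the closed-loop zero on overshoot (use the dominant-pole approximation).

Forward path: (36.9 + 1.4s)·7.6/(s(s+3.5)). The closed-loop characteristic equation is s² + (3.5 + 7.6·1.4)s + 7.6·36.9 = 0.
That is s² + 14.14s + 280.4 = 0, so ω_n = 16.75 rad/s and ζ = 14.14/(2·16.75) = 0.4222.
%OS = 100·exp(−πζ/√(1−ζ²)) = 23.2%.

23.2%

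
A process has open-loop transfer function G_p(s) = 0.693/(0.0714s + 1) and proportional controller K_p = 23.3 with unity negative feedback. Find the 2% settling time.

Closed loop: T(s) = K_p·G_p/(1+K_p·G_p) = 16.15/(0.0714s + 1 + 16.15), with pole at s = −(1 + 16.15)/0.0714 = −240.2.
τ = 1/240.2 = 0.004164 s, so 2% settling time ≈ 4τ = 0.0167 s.

T_s ≈ 0.0167 s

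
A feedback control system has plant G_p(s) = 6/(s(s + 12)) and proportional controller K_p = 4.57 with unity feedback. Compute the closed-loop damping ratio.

The closed-loop denominator is s(s+12) + 4.57·6 = s² + 12s + 27.42.
So ω_n² = 27.42 ⇒ ω_n = 5.236 rad/s, and ζ = 12/(2ω_n) = 1.15.

ζ = 1.15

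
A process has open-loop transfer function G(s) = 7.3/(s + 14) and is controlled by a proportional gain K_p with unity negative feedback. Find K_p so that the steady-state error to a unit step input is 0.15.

K_p = 10.9

Steady-state error for a unit step on this type-0 loop is 1/(1 + K_p·G(0)).
G(0) = 0.5214. Require 1/(1 + K_p·0.5214) = 0.15, so 1 + 0.5214·K_p = 6.667.
K_p = (6.667 − 1)/0.5214 = 10.9.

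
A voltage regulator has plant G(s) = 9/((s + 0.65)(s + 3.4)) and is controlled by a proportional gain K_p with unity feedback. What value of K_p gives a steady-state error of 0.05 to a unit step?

K_p = 4.67

Steady-state error for a unit step on this type-0 loop is 1/(1 + K_p·G(0)).
G(0) = 4.072. Require 1/(1 + K_p·4.072) = 0.05, so 1 + 4.072·K_p = 20.
K_p = (20 − 1)/4.072 = 4.67.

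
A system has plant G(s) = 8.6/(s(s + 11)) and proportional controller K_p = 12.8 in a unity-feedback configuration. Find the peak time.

Closed-loop characteristic equation: s² + 11s + 110.1 = 0, so ω_n = 10.49 rad/s and ζ = 11/(2·10.49) = 0.5242.
Damped frequency ω_d = ω_n√(1−ζ²) = 8.935 rad/s, so peak time T_p = π/ω_d = 0.352 s.

T_p = 0.352 s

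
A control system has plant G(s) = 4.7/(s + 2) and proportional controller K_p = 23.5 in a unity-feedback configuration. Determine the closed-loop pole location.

Closed-loop transfer function: T(s) = K_p·G(s)/(1 + K_p·G(s)) = 110.5/(s + 2 + 110.5) = 110.5/(s + 112.5).
The closed-loop pole is at s = −112.5.

s = -112.5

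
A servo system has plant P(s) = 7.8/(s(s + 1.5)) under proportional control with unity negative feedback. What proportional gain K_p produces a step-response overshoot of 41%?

K_p = 0.967

From %OS = 100·exp(−πζ/√(1−ζ²)) = 41%, ζ = −ln(0.41)/√(π²+ln²(0.41)) = 0.273.
Characteristic equation s² + 1.5s + 7.8K_p = 0 gives ζ = 1.5/(2√(7.8K_p)).
Setting ζ = 0.273: √(7.8K_p) = 1.5/(2·0.273) = 2.747, so K_p = 7.546/7.8 = 0.967.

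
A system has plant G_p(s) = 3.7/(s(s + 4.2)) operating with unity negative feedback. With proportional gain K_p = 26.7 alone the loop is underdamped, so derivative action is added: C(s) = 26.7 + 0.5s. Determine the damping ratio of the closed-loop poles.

Forward path: (26.7 + 0.5s)·3.7/(s(s+4.2)). The closed-loop characteristic equation is s² + (4.2 + 3.7·0.5)s + 3.7·26.7 = 0.
That is s² + 6.05s + 98.79 = 0, so ω_n = 9.939 rad/s and ζ = 6.05/(2·9.939) = 0.3043.

ζ = 0.304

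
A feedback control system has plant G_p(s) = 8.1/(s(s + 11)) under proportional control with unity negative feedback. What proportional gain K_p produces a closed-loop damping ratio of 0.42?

K_p = 21.2

Closed-loop characteristic equation: s² + 11s + K_p·8.1 = 0.
So ω_n = √(8.1K_p) and 2ζω_n = 11, giving ζ = 11/(2√(8.1K_p)).
Setting ζ = 0.42: √(8.1K_p) = 11/(2·0.42) = 13.1, so K_p = 171.5/8.1 = 21.2.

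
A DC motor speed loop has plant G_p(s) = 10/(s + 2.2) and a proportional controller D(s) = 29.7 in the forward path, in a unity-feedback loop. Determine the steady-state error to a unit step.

0.00735

The loop is type 0. Static position error constant K_pos = D(0)·G_p(0) = 29.7·4.545 = 135.
Steady-state error to a unit step: e_ss = 1/(1+K_pos) = 1/136 = 0.00735.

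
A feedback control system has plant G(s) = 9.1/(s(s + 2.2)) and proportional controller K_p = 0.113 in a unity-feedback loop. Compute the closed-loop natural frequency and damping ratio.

With unity feedback the closed-loop characteristic equation is s² + 2.2s + 0.113·9.1 = s² + 2.2s + 1.028 = 0.
So ω_n² = 1.028 ⇒ ω_n = 1.014 rad/s, and ζ = 2.2/(2ω_n) = 1.08.

ω_n = 1.01 rad/s, ζ = 1.08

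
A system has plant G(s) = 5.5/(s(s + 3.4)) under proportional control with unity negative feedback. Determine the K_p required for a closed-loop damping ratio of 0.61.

K_p = 1.41

Closed-loop characteristic equation: s² + 3.4s + K_p·5.5 = 0.
So ω_n = √(5.5K_p) and 2ζω_n = 3.4, giving ζ = 3.4/(2√(5.5K_p)).
Setting ζ = 0.61: √(5.5K_p) = 3.4/(2·0.61) = 2.787, so K_p = 7.767/5.5 = 1.41.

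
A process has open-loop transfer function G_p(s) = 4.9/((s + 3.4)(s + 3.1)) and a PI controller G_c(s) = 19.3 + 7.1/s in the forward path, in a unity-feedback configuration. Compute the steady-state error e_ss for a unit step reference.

The open loop G_c(s)G_p(s) has a pole at the origin (type 1), so the static position error constant is infinite and e_ss = 1/(1+∞) = 0.

0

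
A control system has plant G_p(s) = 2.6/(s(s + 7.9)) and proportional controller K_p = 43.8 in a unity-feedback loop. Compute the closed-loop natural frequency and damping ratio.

1 + K_p·G_p(s) = 0 gives s² + 7.9s + 113.9 = 0.
Matching s² + 2ζω_n s + ω_n²: ω_n = √113.9 = 10.67 rad/s and 2ζω_n = 7.9, so ζ = 7.9/(2·10.67) = 0.37.

ω_n = 10.7 rad/s, ζ = 0.37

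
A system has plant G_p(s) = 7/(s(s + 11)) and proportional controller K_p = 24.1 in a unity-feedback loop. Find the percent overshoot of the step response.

23%

From 1 + K_pG_p(s) = 0: s² + 11s + 168.7 = 0 ⇒ ω_n = 12.99, ζ = 0.4235.
%OS = 100·exp(−πζ/√(1−ζ²)) = 100·exp(−π·0.4235/√0.8207) = 23%.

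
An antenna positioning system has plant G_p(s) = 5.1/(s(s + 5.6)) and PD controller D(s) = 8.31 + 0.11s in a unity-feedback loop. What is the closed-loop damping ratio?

Forward path: (8.31 + 0.11s)·5.1/(s(s+5.6)). The closed-loop characteristic equation is s² + (5.6 + 5.1·0.11)s + 5.1·8.31 = 0.
That is s² + 6.161s + 42.38 = 0, so ω_n = 6.51 rad/s and ζ = 6.161/(2·6.51) = 0.4732.

ζ = 0.473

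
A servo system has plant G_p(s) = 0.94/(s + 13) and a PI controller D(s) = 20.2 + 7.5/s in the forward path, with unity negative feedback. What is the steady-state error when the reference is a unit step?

0

The open loop D(s)G_p(s) has a pole at the origin (type 1), so the static position error constant is infinite and e_ss = 1/(1+∞) = 0.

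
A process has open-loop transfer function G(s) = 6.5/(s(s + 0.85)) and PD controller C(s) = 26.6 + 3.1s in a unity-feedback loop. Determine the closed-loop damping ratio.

Forward path: (26.6 + 3.1s)·6.5/(s(s+0.85)). The closed-loop characteristic equation is s² + (0.85 + 6.5·3.1)s + 6.5·26.6 = 0.
That is s² + 21s + 172.9 = 0, so ω_n = 13.15 rad/s and ζ = 21/(2·13.15) = 0.7985.

ζ = 0.799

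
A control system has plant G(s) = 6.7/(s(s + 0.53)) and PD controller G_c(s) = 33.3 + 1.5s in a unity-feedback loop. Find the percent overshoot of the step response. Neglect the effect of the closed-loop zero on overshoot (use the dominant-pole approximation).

Forward path: (33.3 + 1.5s)·6.7/(s(s+0.53)). The closed-loop characteristic equation is s² + (0.53 + 6.7·1.5)s + 6.7·33.3 = 0.
That is s² + 10.58s + 223.1 = 0, so ω_n = 14.94 rad/s and ζ = 10.58/(2·14.94) = 0.3542.
%OS = 100·exp(−πζ/√(1−ζ²)) = 30.4%.

30.4%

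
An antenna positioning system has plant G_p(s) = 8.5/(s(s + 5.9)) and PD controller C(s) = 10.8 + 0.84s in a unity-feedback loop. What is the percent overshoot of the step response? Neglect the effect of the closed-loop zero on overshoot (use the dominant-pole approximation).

5.41%

Forward path: (10.8 + 0.84s)·8.5/(s(s+5.9)). The closed-loop characteristic equation is s² + (5.9 + 8.5·0.84)s + 8.5·10.8 = 0.
That is s² + 13.04s + 91.8 = 0, so ω_n = 9.581 rad/s and ζ = 13.04/(2·9.581) = 0.6805.
%OS = 100·exp(−πζ/√(1−ζ²)) = 5.41%.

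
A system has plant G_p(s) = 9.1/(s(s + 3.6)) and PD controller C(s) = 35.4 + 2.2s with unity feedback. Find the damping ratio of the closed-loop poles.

Forward path: (35.4 + 2.2s)·9.1/(s(s+3.6)). The closed-loop characteristic equation is s² + (3.6 + 9.1·2.2)s + 9.1·35.4 = 0.
That is s² + 23.62s + 322.1 = 0, so ω_n = 17.95 rad/s and ζ = 23.62/(2·17.95) = 0.658.

ζ = 0.658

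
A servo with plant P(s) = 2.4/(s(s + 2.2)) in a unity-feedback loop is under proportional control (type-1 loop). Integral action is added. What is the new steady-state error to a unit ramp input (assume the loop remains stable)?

The integrator raises the loop to type 2, so K_v → ∞ and e_ss to a ramp is zero.

0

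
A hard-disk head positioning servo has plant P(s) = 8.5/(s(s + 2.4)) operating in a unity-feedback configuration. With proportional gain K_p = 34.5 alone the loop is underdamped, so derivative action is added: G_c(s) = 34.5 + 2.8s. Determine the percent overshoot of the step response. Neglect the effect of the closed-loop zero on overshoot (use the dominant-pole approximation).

Forward path: (34.5 + 2.8s)·8.5/(s(s+2.4)). The closed-loop characteristic equation is s² + (2.4 + 8.5·2.8)s + 8.5·34.5 = 0.
That is s² + 26.2s + 293.2 = 0, so ω_n = 17.12 rad/s and ζ = 26.2/(2·17.12) = 0.765.
%OS = 100·exp(−πζ/√(1−ζ²)) = 2.4%.

2.4%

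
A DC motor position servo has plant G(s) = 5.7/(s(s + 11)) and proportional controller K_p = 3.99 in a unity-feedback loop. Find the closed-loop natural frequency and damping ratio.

ω_n = 4.77 rad/s, ζ = 1.15

With unity feedback the closed-loop characteristic equation is s² + 11s + 3.99·5.7 = s² + 11s + 22.74 = 0.
So ω_n² = 22.74 ⇒ ω_n = 4.769 rad/s, and ζ = 11/(2ω_n) = 1.15.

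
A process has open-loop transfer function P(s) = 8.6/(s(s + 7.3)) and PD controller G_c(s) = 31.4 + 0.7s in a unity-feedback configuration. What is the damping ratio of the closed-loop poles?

ζ = 0.405

Forward path: (31.4 + 0.7s)·8.6/(s(s+7.3)). The closed-loop characteristic equation is s² + (7.3 + 8.6·0.7)s + 8.6·31.4 = 0.
That is s² + 13.32s + 270 = 0, so ω_n = 16.43 rad/s and ζ = 13.32/(2·16.43) = 0.4053.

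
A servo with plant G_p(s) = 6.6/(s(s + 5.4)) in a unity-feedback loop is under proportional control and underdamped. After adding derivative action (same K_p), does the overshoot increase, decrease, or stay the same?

With PD the characteristic equation becomes s² + (a + K·K_d)s + K·K_p = 0; the damping term grows, ζ rises, overshoot falls.

decrease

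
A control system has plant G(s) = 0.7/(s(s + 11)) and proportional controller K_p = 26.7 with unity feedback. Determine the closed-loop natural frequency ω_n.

1 + K_p·G(s) = 0 gives s² + 11s + 18.69 = 0.
So ω_n² = 18.69 ⇒ ω_n = 4.323 rad/s, and ζ = 11/(2ω_n) = 1.27.

ω_n = 4.32 rad/s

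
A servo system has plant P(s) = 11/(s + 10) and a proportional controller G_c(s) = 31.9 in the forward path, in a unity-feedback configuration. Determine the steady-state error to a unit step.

The loop is type 0. Static position error constant K_pos = G_c(0)·P(0) = 31.9·1.1 = 35.09.
Steady-state error to a unit step: e_ss = 1/(1+K_pos) = 1/36.09 = 0.0277.

0.0277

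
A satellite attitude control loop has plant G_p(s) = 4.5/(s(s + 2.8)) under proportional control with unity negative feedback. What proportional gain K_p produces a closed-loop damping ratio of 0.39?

Closed-loop characteristic equation: s² + 2.8s + K_p·4.5 = 0.
So ω_n = √(4.5K_p) and 2ζω_n = 2.8, giving ζ = 2.8/(2√(4.5K_p)).
Setting ζ = 0.39: √(4.5K_p) = 2.8/(2·0.39) = 3.59, so K_p = 12.89/4.5 = 2.86.

K_p = 2.86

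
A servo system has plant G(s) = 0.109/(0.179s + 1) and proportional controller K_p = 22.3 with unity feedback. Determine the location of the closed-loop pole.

s = -19.17

Closed loop: T(s) = K_p·G/(1+K_p·G) = 2.431/(0.179s + 1 + 2.431), with pole at s = −(1 + 2.431)/0.179 = −19.17.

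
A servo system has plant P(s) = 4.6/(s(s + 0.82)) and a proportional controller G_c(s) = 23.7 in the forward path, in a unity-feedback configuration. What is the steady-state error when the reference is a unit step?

0

The open loop G_c(s)P(s) has a pole at the origin (type 1), so the static position error constant is infinite and e_ss = 1/(1+∞) = 0.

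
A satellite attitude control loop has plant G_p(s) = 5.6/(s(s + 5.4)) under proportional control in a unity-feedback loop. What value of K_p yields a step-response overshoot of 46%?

From %OS = 100·exp(−πζ/√(1−ζ²)) = 46%, ζ = −ln(0.46)/√(π²+ln²(0.46)) = 0.24.
Characteristic equation s² + 5.4s + 5.6K_p = 0 gives ζ = 5.4/(2√(5.6K_p)).
Setting ζ = 0.24: √(5.6K_p) = 5.4/(2·0.24) = 11.25, so K_p = 126.6/5.6 = 22.6.

K_p = 22.6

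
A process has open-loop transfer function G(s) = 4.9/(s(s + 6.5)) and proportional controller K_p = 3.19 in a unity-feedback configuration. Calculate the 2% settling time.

The closed-loop denominator s² + 6.5s + 15.63 gives ω_n = √15.63 = 3.954 and ζ = 6.5/(2ω_n) = 0.822.
2% settling time T_s ≈ 4/(ζω_n) = 4/3.25 = 1.23 s.

T_s ≈ 1.23 s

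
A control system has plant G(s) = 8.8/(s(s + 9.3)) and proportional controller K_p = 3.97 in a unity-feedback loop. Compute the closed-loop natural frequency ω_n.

ω_n = 5.91 rad/s

With unity feedback the closed-loop characteristic equation is s² + 9.3s + 3.97·8.8 = s² + 9.3s + 34.94 = 0.
So ω_n² = 34.94 ⇒ ω_n = 5.911 rad/s, and ζ = 9.3/(2ω_n) = 0.787.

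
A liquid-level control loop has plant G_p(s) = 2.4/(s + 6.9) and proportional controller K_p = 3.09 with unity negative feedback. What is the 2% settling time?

Closed-loop transfer function: T(s) = K_p·G_p(s)/(1 + K_p·G_p(s)) = 7.416/(s + 6.9 + 7.416) = 7.416/(s + 14.32).
Time constant τ = 1/14.32 = 0.06985 s, so the 2% settling time is about 4τ = 0.279 s.

T_s ≈ 0.279 s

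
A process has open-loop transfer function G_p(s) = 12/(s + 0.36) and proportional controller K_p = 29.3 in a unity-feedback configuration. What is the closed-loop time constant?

Closed-loop transfer function: T(s) = K_p·G_p(s)/(1 + K_p·G_p(s)) = 351.6/(s + 0.36 + 351.6) = 351.6/(s + 352).
Time constant τ = 1/352 = 0.00284 s.

τ = 0.00284 s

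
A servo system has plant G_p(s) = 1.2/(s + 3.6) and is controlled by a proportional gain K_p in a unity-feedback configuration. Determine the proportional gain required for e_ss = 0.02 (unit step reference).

For a type-0 loop with proportional control, e_ss = 1/(1 + K_p·G_p(0)).
G_p(0) = 0.3333. Require 1/(1 + K_p·0.3333) = 0.02, so 1 + 0.3333·K_p = 50.
K_p = (50 − 1)/0.3333 = 147.

K_p = 147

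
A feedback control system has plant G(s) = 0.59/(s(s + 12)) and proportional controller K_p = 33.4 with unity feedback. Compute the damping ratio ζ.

ζ = 1.35

With unity feedback the closed-loop characteristic equation is s² + 12s + 33.4·0.59 = s² + 12s + 19.71 = 0.
Matching s² + 2ζω_n s + ω_n²: ω_n = √19.71 = 4.439 rad/s and 2ζω_n = 12, so ζ = 12/(2·4.439) = 1.35.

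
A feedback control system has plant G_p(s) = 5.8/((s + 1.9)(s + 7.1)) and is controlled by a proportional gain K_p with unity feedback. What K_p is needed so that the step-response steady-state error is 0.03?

K_p = 75.2

For a type-0 loop with proportional control, e_ss = 1/(1 + K_p·G_p(0)).
G_p(0) = 0.4299. Require 1/(1 + K_p·0.4299) = 0.03, so 1 + 0.4299·K_p = 33.33.
K_p = (33.33 − 1)/0.4299 = 75.2.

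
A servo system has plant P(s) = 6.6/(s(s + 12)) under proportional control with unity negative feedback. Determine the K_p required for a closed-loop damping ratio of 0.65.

Closed-loop characteristic equation: s² + 12s + K_p·6.6 = 0.
So ω_n = √(6.6K_p) and 2ζω_n = 12, giving ζ = 12/(2√(6.6K_p)).
Setting ζ = 0.65: √(6.6K_p) = 12/(2·0.65) = 9.231, so K_p = 85.21/6.6 = 12.9.

K_p = 12.9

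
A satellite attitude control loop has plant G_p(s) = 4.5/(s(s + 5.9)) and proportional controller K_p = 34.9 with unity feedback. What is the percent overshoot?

46.7%

The closed-loop denominator s² + 5.9s + 157 gives ω_n = √157 = 12.53 and ζ = 5.9/(2ω_n) = 0.2354.
%OS = 100·exp(−πζ/√(1−ζ²)) = 100·exp(−π·0.2354/√0.9446) = 46.7%.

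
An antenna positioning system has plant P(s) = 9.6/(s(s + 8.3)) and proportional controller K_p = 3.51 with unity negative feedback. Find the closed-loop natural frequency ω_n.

With unity feedback the closed-loop characteristic equation is s² + 8.3s + 3.51·9.6 = s² + 8.3s + 33.7 = 0.
Matching s² + 2ζω_n s + ω_n²: ω_n = √33.7 = 5.805 rad/s and 2ζω_n = 8.3, so ζ = 8.3/(2·5.805) = 0.715.

ω_n = 5.8 rad/s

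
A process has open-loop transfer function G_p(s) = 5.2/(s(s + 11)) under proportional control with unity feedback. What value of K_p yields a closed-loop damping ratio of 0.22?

K_p = 120

Closed-loop characteristic equation: s² + 11s + K_p·5.2 = 0.
So ω_n = √(5.2K_p) and 2ζω_n = 11, giving ζ = 11/(2√(5.2K_p)).
Setting ζ = 0.22: √(5.2K_p) = 11/(2·0.22) = 25, so K_p = 625/5.2 = 120.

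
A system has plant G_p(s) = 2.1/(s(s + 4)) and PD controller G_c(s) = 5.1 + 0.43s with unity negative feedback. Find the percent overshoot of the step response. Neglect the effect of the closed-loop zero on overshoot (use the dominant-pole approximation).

Forward path: (5.1 + 0.43s)·2.1/(s(s+4)). The closed-loop characteristic equation is s² + (4 + 2.1·0.43)s + 2.1·5.1 = 0.
That is s² + 4.903s + 10.71 = 0, so ω_n = 3.273 rad/s and ζ = 4.903/(2·3.273) = 0.7491.
%OS = 100·exp(−πζ/√(1−ζ²)) = 2.87%.

2.87%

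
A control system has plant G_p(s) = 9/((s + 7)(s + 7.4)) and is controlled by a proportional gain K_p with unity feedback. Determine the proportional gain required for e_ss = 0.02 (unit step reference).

Steady-state error for a unit step on this type-0 loop is 1/(1 + K_p·G_p(0)).
G_p(0) = 0.1737. Require 1/(1 + K_p·0.1737) = 0.02, so 1 + 0.1737·K_p = 50.
K_p = (50 − 1)/0.1737 = 282.

K_p = 282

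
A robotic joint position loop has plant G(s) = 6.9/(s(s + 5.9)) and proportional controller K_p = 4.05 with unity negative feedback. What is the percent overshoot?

Closed-loop characteristic equation: s² + 5.9s + 27.95 = 0, so ω_n = 5.286 rad/s and ζ = 5.9/(2·5.286) = 0.558.
%OS = 100·exp(−πζ/√(1−ζ²)) = 100·exp(−π·0.558/√0.6886) = 12.1%.

12.1%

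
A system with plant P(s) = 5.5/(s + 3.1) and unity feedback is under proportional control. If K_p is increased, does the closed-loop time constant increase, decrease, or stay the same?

decrease

The closed-loop bandwidth 3.1+K_p·5.5 grows with K_p, so τ shrinks.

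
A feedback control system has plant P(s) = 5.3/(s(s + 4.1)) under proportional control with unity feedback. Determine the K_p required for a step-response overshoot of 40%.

K_p = 10.1

From %OS = 100·exp(−πζ/√(1−ζ²)) = 40%, ζ = −ln(0.4)/√(π²+ln²(0.4)) = 0.28.
Characteristic equation s² + 4.1s + 5.3K_p = 0 gives ζ = 4.1/(2√(5.3K_p)).
Setting ζ = 0.28: √(5.3K_p) = 4.1/(2·0.28) = 7.321, so K_p = 53.6/5.3 = 10.1.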